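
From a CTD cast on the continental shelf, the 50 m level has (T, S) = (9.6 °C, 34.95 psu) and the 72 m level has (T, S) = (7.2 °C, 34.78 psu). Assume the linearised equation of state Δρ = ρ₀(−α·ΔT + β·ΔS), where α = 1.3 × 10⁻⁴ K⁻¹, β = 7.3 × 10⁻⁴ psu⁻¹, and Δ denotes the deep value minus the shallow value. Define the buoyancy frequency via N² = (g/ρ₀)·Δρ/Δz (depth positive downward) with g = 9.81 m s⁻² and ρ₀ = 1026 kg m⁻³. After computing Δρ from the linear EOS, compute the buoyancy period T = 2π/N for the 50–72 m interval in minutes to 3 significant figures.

ΔT = -2.4 K, ΔS = -0.17 psu (deep − shallow).
Δρ/ρ₀ = −αΔT + βΔS = 3.12 × 10⁻⁴ − 1.241 × 10⁻⁴ = 1.879 × 10⁻⁴, so Δρ ≈ 0.1928 kg m⁻³.
N² = (g/ρ₀)·Δρ/Δz = g·(Δρ/ρ₀)/Δz = 9.81 × 1.879 × 10⁻⁴ / 22 = 8.3786 × 10⁻⁵ s⁻².
N = √(8.3786 × 10⁻⁵) = 9.1535 × 10⁻³ rad s⁻¹ → T = 2π/N = 686.42 s = 11.440 min ≈ 11.4 min.

11.4 min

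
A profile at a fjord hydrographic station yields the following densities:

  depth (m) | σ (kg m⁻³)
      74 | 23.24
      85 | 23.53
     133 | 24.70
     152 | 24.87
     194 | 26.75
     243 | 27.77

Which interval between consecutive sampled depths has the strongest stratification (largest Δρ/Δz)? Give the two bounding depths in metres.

152–194 m

Compute the density gradient over each adjacent pair:
  74–85 m: Δρ/Δz = 0.29/11 = 0.026 kg m⁻⁴
  85–133 m: Δρ/Δz = 1.17/48 = 0.024 kg m⁻⁴
  133–152 m: Δρ/Δz = 0.17/19 = 8.9 × 10⁻³ kg m⁻⁴
  152–194 m: Δρ/Δz = 1.88/42 = 0.045 kg m⁻⁴
  194–243 m: Δρ/Δz = 1.02/49 = 0.021 kg m⁻⁴
The largest gradient is in the 152–194 m interval — the pycnocline.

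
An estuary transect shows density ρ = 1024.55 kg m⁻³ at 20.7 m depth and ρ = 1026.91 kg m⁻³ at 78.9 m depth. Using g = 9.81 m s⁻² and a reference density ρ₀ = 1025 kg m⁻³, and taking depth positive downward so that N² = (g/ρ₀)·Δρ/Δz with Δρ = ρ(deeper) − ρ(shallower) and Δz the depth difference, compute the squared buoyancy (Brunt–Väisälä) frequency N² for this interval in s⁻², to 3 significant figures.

Δρ = 1026.91 − 1024.55 = 2.36 kg m⁻³ over Δz = 78.9 − 20.7 = 58.2 m.
N² = (9.81/1025) × (2.36/58.2) = 3.8809 × 10⁻⁴ s⁻² ≈ 3.88 × 10⁻⁴ s⁻².
Since Δρ > 0 the layer is stably stratified.

3.88 × 10⁻⁴ s⁻²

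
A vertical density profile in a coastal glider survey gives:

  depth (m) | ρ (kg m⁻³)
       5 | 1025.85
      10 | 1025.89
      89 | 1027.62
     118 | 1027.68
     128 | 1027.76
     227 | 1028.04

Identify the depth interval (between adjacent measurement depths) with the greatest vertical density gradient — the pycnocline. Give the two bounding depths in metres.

Compute the density gradient over each adjacent pair:
  5–10 m: Δρ/Δz = 0.04/5 = 8.0 × 10⁻³ kg m⁻⁴
  10–89 m: Δρ/Δz = 1.73/79 = 0.022 kg m⁻⁴
  89–118 m: Δρ/Δz = 0.06/29 = 2.1 × 10⁻³ kg m⁻⁴
  118–128 m: Δρ/Δz = 0.08/10 = 8.0 × 10⁻³ kg m⁻⁴
  128–227 m: Δρ/Δz = 0.28/99 = 2.8 × 10⁻³ kg m⁻⁴
The largest gradient is in the 10–89 m interval — the pycnocline.

10–89 m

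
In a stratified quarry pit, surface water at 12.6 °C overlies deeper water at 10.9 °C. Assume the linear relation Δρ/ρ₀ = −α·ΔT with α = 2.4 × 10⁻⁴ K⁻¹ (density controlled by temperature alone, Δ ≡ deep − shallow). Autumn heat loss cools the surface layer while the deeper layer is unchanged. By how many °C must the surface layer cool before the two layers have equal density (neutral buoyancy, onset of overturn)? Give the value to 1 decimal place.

With temperature the only control, equal density requires T_surf′ = T_deep.
T_surf′ = 10.9 °C.
Cooling required: 12.6 − 10.9 = 1.7 °C.

1.7 °C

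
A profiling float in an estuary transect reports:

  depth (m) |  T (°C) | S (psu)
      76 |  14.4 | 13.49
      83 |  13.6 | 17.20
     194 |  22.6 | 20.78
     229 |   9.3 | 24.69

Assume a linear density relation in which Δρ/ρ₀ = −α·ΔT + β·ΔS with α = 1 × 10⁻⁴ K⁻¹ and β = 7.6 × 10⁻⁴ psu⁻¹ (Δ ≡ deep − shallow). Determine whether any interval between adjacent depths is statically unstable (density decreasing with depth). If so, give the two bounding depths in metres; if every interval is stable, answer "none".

none

Evaluate Δρ/ρ₀ = −αΔT + βΔS across each adjacent pair:
  76–83 m: −αΔT+βΔS = −(1 × 10⁻⁴)(-0.8)+(7.6 × 10⁻⁴)(+3.71) = 2.9 × 10⁻³ → stable
  83–194 m: −αΔT+βΔS = −(1 × 10⁻⁴)(+9.0)+(7.6 × 10⁻⁴)(+3.58) = 1.8 × 10⁻³ → stable
  194–229 m: −αΔT+βΔS = −(1 × 10⁻⁴)(-13.3)+(7.6 × 10⁻⁴)(+3.91) = 4.3 × 10⁻³ → stable
Every interval has Δρ > 0: the column is stably stratified throughout.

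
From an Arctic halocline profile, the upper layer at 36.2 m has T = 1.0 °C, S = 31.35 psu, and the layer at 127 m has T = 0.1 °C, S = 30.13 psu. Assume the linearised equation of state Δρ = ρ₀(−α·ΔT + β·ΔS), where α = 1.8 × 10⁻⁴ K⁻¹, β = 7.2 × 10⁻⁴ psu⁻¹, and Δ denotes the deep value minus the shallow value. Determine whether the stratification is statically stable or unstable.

unstable

ΔT = 0.1 − 1.0 = -0.9 K and ΔS = 30.13 − 31.35 = -1.22 psu (deep − shallow).
−αΔT = 1.62 × 10⁻⁴; βΔS = -8.784 × 10⁻⁴; sum Δρ/ρ₀ = -7.164 × 10⁻⁴.
Δρ/ρ₀ < 0, so Δρ < 0: deeper water is lighter → statically unstable; the column would overturn.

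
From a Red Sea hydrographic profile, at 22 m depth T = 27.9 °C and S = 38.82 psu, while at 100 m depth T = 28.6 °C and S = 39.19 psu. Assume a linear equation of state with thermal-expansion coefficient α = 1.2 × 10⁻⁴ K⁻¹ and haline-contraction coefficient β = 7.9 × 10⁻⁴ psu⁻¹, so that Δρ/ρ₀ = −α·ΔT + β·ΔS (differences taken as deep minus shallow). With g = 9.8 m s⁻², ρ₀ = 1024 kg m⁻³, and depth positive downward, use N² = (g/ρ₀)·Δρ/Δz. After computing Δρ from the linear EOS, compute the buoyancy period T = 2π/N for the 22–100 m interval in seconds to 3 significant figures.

1.23 × 10³ s

ΔT = +0.7 K, ΔS = +0.37 psu (deep − shallow).
Δρ/ρ₀ = −αΔT + βΔS = -8.40 × 10⁻⁵ + 2.923 × 10⁻⁴ = 2.083 × 10⁻⁴, so Δρ ≈ 0.2133 kg m⁻³.
N² = (g/ρ₀)·Δρ/Δz = g·(Δρ/ρ₀)/Δz = 9.8 × 2.083 × 10⁻⁴ / 78 = 2.6171 × 10⁻⁵ s⁻².
N = √(2.6171 × 10⁻⁵) = 5.1158 × 10⁻³ rad s⁻¹ → T = 2π/N = 1.2282 × 10³ s ≈ 1.23 × 10³ s.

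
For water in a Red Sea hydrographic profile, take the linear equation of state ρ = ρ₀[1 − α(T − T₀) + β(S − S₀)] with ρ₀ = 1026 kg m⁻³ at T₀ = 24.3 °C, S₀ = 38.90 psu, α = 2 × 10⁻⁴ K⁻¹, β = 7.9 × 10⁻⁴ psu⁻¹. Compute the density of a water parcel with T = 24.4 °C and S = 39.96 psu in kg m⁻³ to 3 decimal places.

1026.839 kg m⁻³

T − T₀ = +0.1 K, S − S₀ = +1.06 psu.
Bracket = 1 − α·(+0.1) + β·(+1.06) = 1 + (8.174 × 10⁻⁴) = 1.0008174.
ρ = 1026 × 1.0008174 = 1026.839 kg m⁻³.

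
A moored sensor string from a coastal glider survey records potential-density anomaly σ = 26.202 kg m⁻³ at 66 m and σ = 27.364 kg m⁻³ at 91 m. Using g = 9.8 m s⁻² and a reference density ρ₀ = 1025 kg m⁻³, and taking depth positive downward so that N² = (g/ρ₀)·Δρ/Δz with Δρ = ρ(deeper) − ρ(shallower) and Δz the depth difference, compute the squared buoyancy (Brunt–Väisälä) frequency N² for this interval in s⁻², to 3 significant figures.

4.44 × 10⁻⁴ s⁻²

Δρ = 1027.364 − 1026.202 = 1.162 kg m⁻³ over Δz = 91 − 66 = 25 m.
N² = (9.8/1025) × (1.162/25) = 4.4439 × 10⁻⁴ s⁻² ≈ 4.44 × 10⁻⁴ s⁻².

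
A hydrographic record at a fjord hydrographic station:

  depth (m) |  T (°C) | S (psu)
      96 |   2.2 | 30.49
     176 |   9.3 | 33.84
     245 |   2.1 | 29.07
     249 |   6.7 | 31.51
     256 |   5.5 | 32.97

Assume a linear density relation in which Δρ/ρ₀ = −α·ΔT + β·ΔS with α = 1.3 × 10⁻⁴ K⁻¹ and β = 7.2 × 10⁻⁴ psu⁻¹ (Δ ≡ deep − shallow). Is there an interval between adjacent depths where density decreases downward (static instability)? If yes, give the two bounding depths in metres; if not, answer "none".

176–245 m

Evaluate Δρ/ρ₀ = −αΔT + βΔS across each adjacent pair:
  96–176 m: −αΔT+βΔS = −(1.3 × 10⁻⁴)(+7.1)+(7.2 × 10⁻⁴)(+3.35) = 1.5 × 10⁻³ → stable
  176–245 m: −αΔT+βΔS = −(1.3 × 10⁻⁴)(-7.2)+(7.2 × 10⁻⁴)(-4.77) = -2.5 × 10⁻³ → UNSTABLE
  245–249 m: −αΔT+βΔS = −(1.3 × 10⁻⁴)(+4.6)+(7.2 × 10⁻⁴)(+2.44) = 1.2 × 10⁻³ → stable
  249–256 m: −αΔT+βΔS = −(1.3 × 10⁻⁴)(-1.2)+(7.2 × 10⁻⁴)(+1.46) = 1.2 × 10⁻³ → stable
The 176–245 m interval has Δρ < 0: lighter water underlies denser water.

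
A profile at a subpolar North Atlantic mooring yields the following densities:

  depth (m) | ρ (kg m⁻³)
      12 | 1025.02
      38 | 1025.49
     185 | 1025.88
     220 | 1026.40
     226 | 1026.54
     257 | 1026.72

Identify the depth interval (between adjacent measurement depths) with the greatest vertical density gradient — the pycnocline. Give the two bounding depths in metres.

Compute the density gradient over each adjacent pair:
  12–38 m: Δρ/Δz = 0.47/26 = 0.018 kg m⁻⁴
  38–185 m: Δρ/Δz = 0.39/147 = 2.7 × 10⁻³ kg m⁻⁴
  185–220 m: Δρ/Δz = 0.52/35 = 0.015 kg m⁻⁴
  220–226 m: Δρ/Δz = 0.14/6 = 0.023 kg m⁻⁴
  226–257 m: Δρ/Δz = 0.18/31 = 5.8 × 10⁻³ kg m⁻⁴
The largest gradient is in the 220–226 m interval — the pycnocline.

220–226 m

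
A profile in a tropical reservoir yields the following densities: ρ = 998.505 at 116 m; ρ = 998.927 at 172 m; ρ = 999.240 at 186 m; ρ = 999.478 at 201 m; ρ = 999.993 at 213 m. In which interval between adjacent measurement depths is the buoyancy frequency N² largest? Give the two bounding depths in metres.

201–213 m

Compute the density gradient over each adjacent pair:
  116–172 m: Δρ/Δz = 0.422/56 = 7.5 × 10⁻³ kg m⁻⁴
  172–186 m: Δρ/Δz = 0.313/14 = 0.022 kg m⁻⁴
  186–201 m: Δρ/Δz = 0.238/15 = 0.016 kg m⁻⁴
  201–213 m: Δρ/Δz = 0.515/12 = 0.043 kg m⁻⁴
The largest gradient is in the 201–213 m interval — the pycnocline.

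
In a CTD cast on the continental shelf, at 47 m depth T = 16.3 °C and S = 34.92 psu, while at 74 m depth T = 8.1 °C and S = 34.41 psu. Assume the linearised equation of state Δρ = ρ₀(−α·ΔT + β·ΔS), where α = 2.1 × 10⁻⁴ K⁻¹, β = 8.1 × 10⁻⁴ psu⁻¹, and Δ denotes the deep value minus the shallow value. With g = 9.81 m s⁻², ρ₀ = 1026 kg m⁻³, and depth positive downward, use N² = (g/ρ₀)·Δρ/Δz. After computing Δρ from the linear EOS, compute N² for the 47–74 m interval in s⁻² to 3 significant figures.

4.76 × 10⁻⁴ s⁻²

ΔT = -8.2 K, ΔS = -0.51 psu (deep − shallow).
Δρ/ρ₀ = −αΔT + βΔS = 1.722 × 10⁻³ − 4.131 × 10⁻⁴ = 1.3089 × 10⁻³, so Δρ ≈ 1.343 kg m⁻³.
N² = (g/ρ₀)·Δρ/Δz = g·(Δρ/ρ₀)/Δz = 9.81 × 1.3089 × 10⁻³ / 27 = 4.7557 × 10⁻⁴ s⁻² ≈ 4.76 × 10⁻⁴ s⁻².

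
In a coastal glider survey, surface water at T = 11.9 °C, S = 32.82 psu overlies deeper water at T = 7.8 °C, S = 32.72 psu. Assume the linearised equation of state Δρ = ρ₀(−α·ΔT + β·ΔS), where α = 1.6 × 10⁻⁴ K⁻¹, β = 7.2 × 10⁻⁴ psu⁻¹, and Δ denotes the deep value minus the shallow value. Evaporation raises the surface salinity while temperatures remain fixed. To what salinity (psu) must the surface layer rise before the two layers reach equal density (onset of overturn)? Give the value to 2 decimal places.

33.63 psu

Neutral buoyancy requires −α(T_deep − T_surf) + β(S_deep − S_surf′) = 0.
S_surf′ = S_deep − (α/β)·ΔT = 32.72 − (1.6 × 10⁻⁴/7.2 × 10⁻⁴)·(-4.1) = 33.6311 psu.
Increase required: 33.6311 − 32.82 = 0.8111 psu.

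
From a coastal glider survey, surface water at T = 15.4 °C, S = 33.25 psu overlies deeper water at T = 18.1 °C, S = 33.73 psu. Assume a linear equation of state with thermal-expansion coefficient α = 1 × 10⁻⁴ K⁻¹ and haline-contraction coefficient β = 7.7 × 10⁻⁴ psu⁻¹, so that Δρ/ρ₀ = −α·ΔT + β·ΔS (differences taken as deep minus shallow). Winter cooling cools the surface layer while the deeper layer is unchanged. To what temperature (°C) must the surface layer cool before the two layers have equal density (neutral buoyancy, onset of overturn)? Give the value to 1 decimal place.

14.4 °C

Neutral buoyancy requires Δρ = 0, i.e. −α(T_deep − T_surf′) + β(S_deep − S_surf) = 0.
T_surf′ = T_deep − (β/α)·ΔS = 18.1 − (7.7 × 10⁻⁴/1 × 10⁻⁴)·(+0.48) = 14.404 °C.
Cooling required: 15.4 − (14.404) = 0.996 °C.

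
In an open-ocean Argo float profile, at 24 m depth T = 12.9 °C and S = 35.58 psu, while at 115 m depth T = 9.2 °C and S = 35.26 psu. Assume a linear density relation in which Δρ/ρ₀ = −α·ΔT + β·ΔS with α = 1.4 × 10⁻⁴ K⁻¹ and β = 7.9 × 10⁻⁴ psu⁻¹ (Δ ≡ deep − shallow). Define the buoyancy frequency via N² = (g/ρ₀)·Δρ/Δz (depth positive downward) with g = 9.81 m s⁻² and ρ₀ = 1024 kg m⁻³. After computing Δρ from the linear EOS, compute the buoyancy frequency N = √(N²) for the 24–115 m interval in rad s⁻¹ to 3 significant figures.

ΔT = -3.7 K, ΔS = -0.32 psu (deep − shallow).
Δρ/ρ₀ = −αΔT + βΔS = 5.18 × 10⁻⁴ − 2.528 × 10⁻⁴ = 2.652 × 10⁻⁴, so Δρ ≈ 0.2716 kg m⁻³.
N² = (g/ρ₀)·Δρ/Δz = g·(Δρ/ρ₀)/Δz = 9.81 × 2.652 × 10⁻⁴ / 91 = 2.8589 × 10⁻⁵ s⁻².
N = √(2.8589 × 10⁻⁵) = 5.3469 × 10⁻³ rad s⁻¹ ≈ 5.35 × 10⁻³ rad s⁻¹.

5.35 × 10⁻³ rad s⁻¹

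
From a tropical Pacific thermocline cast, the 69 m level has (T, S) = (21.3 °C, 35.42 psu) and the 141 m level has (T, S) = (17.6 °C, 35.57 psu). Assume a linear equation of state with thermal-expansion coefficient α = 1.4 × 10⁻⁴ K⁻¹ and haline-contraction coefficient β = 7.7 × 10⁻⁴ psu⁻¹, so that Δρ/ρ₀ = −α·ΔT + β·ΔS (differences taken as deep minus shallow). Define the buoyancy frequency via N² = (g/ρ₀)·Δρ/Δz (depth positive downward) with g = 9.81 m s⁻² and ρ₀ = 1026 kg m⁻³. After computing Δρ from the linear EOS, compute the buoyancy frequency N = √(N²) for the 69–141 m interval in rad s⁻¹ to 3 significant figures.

9.29 × 10⁻³ rad s⁻¹

ΔT = -3.7 K, ΔS = +0.15 psu (deep − shallow).
Δρ/ρ₀ = −αΔT + βΔS = 5.18 × 10⁻⁴ + 1.155 × 10⁻⁴ = 6.335 × 10⁻⁴, so Δρ ≈ 0.6500 kg m⁻³.
N² = (g/ρ₀)·Δρ/Δz = g·(Δρ/ρ₀)/Δz = 9.81 × 6.335 × 10⁻⁴ / 72 = 8.6314 × 10⁻⁵ s⁻².
N = √(8.6314 × 10⁻⁵) = 9.2905 × 10⁻³ rad s⁻¹ ≈ 9.29 × 10⁻³ rad s⁻¹.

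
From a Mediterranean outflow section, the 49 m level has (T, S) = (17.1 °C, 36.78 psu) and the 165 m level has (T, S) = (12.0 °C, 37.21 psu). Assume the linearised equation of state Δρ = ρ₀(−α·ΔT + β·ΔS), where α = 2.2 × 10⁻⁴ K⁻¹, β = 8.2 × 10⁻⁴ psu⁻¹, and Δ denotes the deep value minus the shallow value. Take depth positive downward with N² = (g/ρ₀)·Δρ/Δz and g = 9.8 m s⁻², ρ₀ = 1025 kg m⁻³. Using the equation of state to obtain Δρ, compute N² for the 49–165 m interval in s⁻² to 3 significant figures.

1.25 × 10⁻⁴ s⁻²

ΔT = -5.1 K, ΔS = +0.43 psu (deep − shallow).
Δρ/ρ₀ = −αΔT + βΔS = 1.122 × 10⁻³ + 3.526 × 10⁻⁴ = 1.4746 × 10⁻³, so Δρ ≈ 1.511 kg m⁻³.
N² = (g/ρ₀)·Δρ/Δz = g·(Δρ/ρ₀)/Δz = 9.8 × 1.4746 × 10⁻³ / 116 = 1.2458 × 10⁻⁴ s⁻² ≈ 1.25 × 10⁻⁴ s⁻².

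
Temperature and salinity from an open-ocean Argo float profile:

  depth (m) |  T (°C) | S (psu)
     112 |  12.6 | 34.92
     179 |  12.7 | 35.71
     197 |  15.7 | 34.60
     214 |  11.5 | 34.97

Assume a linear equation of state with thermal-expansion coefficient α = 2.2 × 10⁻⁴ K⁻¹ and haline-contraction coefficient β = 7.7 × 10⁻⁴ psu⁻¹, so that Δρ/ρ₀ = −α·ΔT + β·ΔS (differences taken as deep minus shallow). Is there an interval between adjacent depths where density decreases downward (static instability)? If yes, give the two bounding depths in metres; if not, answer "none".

Evaluate Δρ/ρ₀ = −αΔT + βΔS across each adjacent pair:
  112–179 m: −αΔT+βΔS = −(2.2 × 10⁻⁴)(+0.1)+(7.7 × 10⁻⁴)(+0.79) = 5.9 × 10⁻⁴ → stable
  179–197 m: −αΔT+βΔS = −(2.2 × 10⁻⁴)(+3.0)+(7.7 × 10⁻⁴)(-1.11) = -1.5 × 10⁻³ → UNSTABLE
  197–214 m: −αΔT+βΔS = −(2.2 × 10⁻⁴)(-4.2)+(7.7 × 10⁻⁴)(+0.37) = 1.2 × 10⁻³ → stable
The 179–197 m interval has Δρ < 0: lighter water underlies denser water.

179–197 m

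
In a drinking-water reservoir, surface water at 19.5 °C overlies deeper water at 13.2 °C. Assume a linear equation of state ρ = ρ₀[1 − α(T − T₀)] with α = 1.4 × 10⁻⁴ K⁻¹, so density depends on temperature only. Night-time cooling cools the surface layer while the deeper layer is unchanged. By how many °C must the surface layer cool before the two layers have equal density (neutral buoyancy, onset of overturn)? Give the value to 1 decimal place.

With temperature the only control, equal density requires T_surf′ = T_deep.
T_surf′ = 13.2 °C.
Cooling required: 19.5 − 13.2 = 6.3 °C.

6.3 °C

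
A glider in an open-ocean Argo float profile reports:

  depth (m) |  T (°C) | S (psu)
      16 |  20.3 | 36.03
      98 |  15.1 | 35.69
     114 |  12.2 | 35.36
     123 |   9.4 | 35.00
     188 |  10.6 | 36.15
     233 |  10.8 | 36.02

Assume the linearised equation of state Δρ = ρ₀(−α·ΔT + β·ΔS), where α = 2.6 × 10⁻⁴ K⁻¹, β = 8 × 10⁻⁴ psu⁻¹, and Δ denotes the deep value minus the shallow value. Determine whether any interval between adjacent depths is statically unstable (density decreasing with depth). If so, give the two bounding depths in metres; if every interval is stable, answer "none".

188–233 m

Evaluate Δρ/ρ₀ = −αΔT + βΔS across each adjacent pair:
  16–98 m: −αΔT+βΔS = −(2.6 × 10⁻⁴)(-5.2)+(8 × 10⁻⁴)(-0.34) = 1.1 × 10⁻³ → stable
  98–114 m: −αΔT+βΔS = −(2.6 × 10⁻⁴)(-2.9)+(8 × 10⁻⁴)(-0.33) = 4.9 × 10⁻⁴ → stable
  114–123 m: −αΔT+βΔS = −(2.6 × 10⁻⁴)(-2.8)+(8 × 10⁻⁴)(-0.36) = 4.4 × 10⁻⁴ → stable
  123–188 m: −αΔT+βΔS = −(2.6 × 10⁻⁴)(+1.2)+(8 × 10⁻⁴)(+1.15) = 6.1 × 10⁻⁴ → stable
  188–233 m: −αΔT+βΔS = −(2.6 × 10⁻⁴)(+0.2)+(8 × 10⁻⁴)(-0.13) = -1.6 × 10⁻⁴ → UNSTABLE
The 188–233 m interval has Δρ < 0: lighter water underlies denser water.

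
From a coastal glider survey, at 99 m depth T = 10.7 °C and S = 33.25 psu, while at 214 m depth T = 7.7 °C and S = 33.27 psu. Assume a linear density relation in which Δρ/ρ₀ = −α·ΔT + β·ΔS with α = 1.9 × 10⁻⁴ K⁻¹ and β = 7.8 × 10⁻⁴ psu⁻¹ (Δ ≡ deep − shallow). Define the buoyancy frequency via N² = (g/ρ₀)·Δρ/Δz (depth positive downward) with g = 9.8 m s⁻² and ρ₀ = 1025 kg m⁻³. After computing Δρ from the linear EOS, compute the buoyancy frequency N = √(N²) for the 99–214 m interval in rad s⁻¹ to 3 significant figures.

7.06 × 10⁻³ rad s⁻¹

ΔT = -3.0 K, ΔS = +0.02 psu (deep − shallow).
Δρ/ρ₀ = −αΔT + βΔS = 5.70 × 10⁻⁴ + 1.56 × 10⁻⁵ = 5.856 × 10⁻⁴, so Δρ ≈ 0.6002 kg m⁻³.
N² = (g/ρ₀)·Δρ/Δz = g·(Δρ/ρ₀)/Δz = 9.8 × 5.856 × 10⁻⁴ / 115 = 4.9903 × 10⁻⁵ s⁻².
N = √(4.9903 × 10⁻⁵) = 7.0642 × 10⁻³ rad s⁻¹ ≈ 7.06 × 10⁻³ rad s⁻¹.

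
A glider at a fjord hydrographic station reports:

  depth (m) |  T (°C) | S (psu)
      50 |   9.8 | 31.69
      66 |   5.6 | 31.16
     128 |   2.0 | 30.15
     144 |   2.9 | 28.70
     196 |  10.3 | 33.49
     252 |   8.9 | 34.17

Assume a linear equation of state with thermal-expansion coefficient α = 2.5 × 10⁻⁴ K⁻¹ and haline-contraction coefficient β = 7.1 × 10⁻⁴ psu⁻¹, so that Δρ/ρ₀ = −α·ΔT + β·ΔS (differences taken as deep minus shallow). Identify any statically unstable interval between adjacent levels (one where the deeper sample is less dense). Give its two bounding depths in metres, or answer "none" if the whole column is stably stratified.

Evaluate Δρ/ρ₀ = −αΔT + βΔS across each adjacent pair:
  50–66 m: −αΔT+βΔS = −(2.5 × 10⁻⁴)(-4.2)+(7.1 × 10⁻⁴)(-0.53) = 6.7 × 10⁻⁴ → stable
  66–128 m: −αΔT+βΔS = −(2.5 × 10⁻⁴)(-3.6)+(7.1 × 10⁻⁴)(-1.01) = 1.8 × 10⁻⁴ → stable
  128–144 m: −αΔT+βΔS = −(2.5 × 10⁻⁴)(+0.9)+(7.1 × 10⁻⁴)(-1.45) = -1.3 × 10⁻³ → UNSTABLE
  144–196 m: −αΔT+βΔS = −(2.5 × 10⁻⁴)(+7.4)+(7.1 × 10⁻⁴)(+4.79) = 1.6 × 10⁻³ → stable
  196–252 m: −αΔT+βΔS = −(2.5 × 10⁻⁴)(-1.4)+(7.1 × 10⁻⁴)(+0.68) = 8.3 × 10⁻⁴ → stable
The 128–144 m interval has Δρ < 0: lighter water underlies denser water.

128–144 m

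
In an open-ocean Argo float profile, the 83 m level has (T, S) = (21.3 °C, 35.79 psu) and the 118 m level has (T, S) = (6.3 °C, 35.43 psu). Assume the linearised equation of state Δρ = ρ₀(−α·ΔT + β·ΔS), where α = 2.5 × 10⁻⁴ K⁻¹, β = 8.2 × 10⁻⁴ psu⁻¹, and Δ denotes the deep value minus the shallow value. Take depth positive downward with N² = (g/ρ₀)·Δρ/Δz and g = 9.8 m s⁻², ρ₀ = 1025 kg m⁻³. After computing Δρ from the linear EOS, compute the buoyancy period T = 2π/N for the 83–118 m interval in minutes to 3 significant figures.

3.37 min

ΔT = -15.0 K, ΔS = -0.36 psu (deep − shallow).
Δρ/ρ₀ = −αΔT + βΔS = 3.75 × 10⁻³ − 2.952 × 10⁻⁴ = 3.4548 × 10⁻³, so Δρ ≈ 3.541 kg m⁻³.
N² = (g/ρ₀)·Δρ/Δz = g·(Δρ/ρ₀)/Δz = 9.8 × 3.4548 × 10⁻³ / 35 = 9.6734 × 10⁻⁴ s⁻².
N = √(9.6734 × 10⁻⁴) = 0.031102 rad s⁻¹ → T = 2π/N = 202.02 s = 3.3670 min ≈ 3.37 min.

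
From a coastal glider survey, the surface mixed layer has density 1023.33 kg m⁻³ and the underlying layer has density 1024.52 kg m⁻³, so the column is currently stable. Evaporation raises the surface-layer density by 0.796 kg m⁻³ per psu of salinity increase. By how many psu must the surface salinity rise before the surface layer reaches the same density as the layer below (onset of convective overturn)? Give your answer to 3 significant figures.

Density deficit of the surface layer: 1024.52 − 1023.33 = 1.19 kg m⁻³.
Required change = 1.19 / 0.796 = 1.49 psu.

1.49 psu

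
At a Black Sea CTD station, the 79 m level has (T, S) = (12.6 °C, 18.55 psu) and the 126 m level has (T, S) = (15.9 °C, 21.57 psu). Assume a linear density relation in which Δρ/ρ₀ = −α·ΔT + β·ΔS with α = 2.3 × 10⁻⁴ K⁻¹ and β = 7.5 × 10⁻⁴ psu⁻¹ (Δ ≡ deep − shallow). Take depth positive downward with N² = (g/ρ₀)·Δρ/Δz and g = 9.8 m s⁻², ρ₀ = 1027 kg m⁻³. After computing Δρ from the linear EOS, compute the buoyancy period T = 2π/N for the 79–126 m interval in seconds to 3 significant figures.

ΔT = +3.3 K, ΔS = +3.02 psu (deep − shallow).
Δρ/ρ₀ = −αΔT + βΔS = -7.59 × 10⁻⁴ + 2.265 × 10⁻³ = 1.506 × 10⁻³, so Δρ ≈ 1.547 kg m⁻³.
N² = (g/ρ₀)·Δρ/Δz = g·(Δρ/ρ₀)/Δz = 9.8 × 1.506 × 10⁻³ / 47 = 3.1402 × 10⁻⁴ s⁻².
N = √(3.1402 × 10⁻⁴) = 0.017721 rad s⁻¹ → T = 2π/N = 354.56 s ≈ 355 s.

355 s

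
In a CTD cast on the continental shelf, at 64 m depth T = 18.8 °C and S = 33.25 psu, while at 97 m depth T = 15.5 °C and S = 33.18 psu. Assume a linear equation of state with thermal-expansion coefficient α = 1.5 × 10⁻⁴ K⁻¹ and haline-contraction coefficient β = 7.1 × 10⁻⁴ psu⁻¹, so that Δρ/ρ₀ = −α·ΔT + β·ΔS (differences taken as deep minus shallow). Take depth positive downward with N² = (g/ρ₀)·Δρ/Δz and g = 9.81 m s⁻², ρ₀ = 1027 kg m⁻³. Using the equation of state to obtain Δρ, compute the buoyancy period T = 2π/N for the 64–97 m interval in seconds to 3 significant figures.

546 s

ΔT = -3.3 K, ΔS = -0.07 psu (deep − shallow).
Δρ/ρ₀ = −αΔT + βΔS = 4.95 × 10⁻⁴ − 4.97 × 10⁻⁵ = 4.453 × 10⁻⁴, so Δρ ≈ 0.4573 kg m⁻³.
N² = (g/ρ₀)·Δρ/Δz = g·(Δρ/ρ₀)/Δz = 9.81 × 4.453 × 10⁻⁴ / 33 = 1.3238 × 10⁻⁴ s⁻².
N = √(1.3238 × 10⁻⁴) = 0.011506 rad s⁻¹ → T = 2π/N = 546.08 s ≈ 546 s.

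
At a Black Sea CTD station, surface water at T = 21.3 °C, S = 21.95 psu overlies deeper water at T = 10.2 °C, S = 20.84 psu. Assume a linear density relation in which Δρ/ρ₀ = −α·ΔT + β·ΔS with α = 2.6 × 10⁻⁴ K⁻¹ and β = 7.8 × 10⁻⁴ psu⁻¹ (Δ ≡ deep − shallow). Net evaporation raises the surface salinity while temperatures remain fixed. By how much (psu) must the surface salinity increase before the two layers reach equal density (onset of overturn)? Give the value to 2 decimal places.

Neutral buoyancy requires −α(T_deep − T_surf) + β(S_deep − S_surf′) = 0.
S_surf′ = S_deep − (α/β)·ΔT = 20.84 − (2.6 × 10⁻⁴/7.8 × 10⁻⁴)·(-11.1) = 24.5400 psu.
Increase required: 24.5400 − 21.95 = 2.5900 psu.

2.59 psu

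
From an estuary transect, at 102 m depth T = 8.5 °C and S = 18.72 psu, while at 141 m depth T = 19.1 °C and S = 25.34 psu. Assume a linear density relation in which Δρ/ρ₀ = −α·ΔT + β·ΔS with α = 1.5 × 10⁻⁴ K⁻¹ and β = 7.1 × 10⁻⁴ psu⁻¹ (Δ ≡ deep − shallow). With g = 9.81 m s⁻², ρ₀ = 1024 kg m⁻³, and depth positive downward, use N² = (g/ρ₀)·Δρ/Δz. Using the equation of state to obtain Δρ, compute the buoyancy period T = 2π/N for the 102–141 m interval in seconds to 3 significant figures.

225 s

ΔT = +10.6 K, ΔS = +6.62 psu (deep − shallow).
Δρ/ρ₀ = −αΔT + βΔS = -1.59 × 10⁻³ + 4.7002 × 10⁻³ = 3.1102 × 10⁻³, so Δρ ≈ 3.185 kg m⁻³.
N² = (g/ρ₀)·Δρ/Δz = g·(Δρ/ρ₀)/Δz = 9.81 × 3.1102 × 10⁻³ / 39 = 7.8233 × 10⁻⁴ s⁻².
N = √(7.8233 × 10⁻⁴) = 0.027970 rad s⁻¹ → T = 2π/N = 224.64 s ≈ 225 s.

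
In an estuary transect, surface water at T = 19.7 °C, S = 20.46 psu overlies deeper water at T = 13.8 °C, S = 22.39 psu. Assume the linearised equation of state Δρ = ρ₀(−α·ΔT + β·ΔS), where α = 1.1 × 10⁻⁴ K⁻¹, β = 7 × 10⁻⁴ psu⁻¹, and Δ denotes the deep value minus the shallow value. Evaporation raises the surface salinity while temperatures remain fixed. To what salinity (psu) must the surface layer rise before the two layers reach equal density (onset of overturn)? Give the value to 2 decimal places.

Neutral buoyancy requires −α(T_deep − T_surf) + β(S_deep − S_surf′) = 0.
S_surf′ = S_deep − (α/β)·ΔT = 22.39 − (1.1 × 10⁻⁴/7 × 10⁻⁴)·(-5.9) = 23.3171 psu.
Increase required: 23.3171 − 20.46 = 2.8571 psu.

23.32 psu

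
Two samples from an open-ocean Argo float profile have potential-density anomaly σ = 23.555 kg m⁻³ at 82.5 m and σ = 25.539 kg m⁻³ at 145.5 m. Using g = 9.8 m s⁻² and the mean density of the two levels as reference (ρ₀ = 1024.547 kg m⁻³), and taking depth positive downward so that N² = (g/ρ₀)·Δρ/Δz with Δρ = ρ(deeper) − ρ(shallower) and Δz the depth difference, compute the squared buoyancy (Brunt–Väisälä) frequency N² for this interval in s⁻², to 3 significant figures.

3.01 × 10⁻⁴ s⁻²

Δρ = 1025.539 − 1023.555 = 1.984 kg m⁻³ over Δz = 145.5 − 82.5 = 63 m.
N² = (9.8/1024.547) × (1.984/63) = 3.0123 × 10⁻⁴ s⁻² ≈ 3.01 × 10⁻⁴ s⁻².
Since Δρ > 0 the layer is stably stratified.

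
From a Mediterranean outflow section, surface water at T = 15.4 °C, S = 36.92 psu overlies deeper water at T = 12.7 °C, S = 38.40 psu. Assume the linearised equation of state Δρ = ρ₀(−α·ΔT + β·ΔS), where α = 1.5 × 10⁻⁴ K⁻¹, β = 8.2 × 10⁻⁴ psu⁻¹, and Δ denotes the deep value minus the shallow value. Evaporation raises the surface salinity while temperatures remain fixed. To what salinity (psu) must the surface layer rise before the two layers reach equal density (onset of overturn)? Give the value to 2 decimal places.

38.89 psu

Neutral buoyancy requires −α(T_deep − T_surf) + β(S_deep − S_surf′) = 0.
S_surf′ = S_deep − (α/β)·ΔT = 38.40 − (1.5 × 10⁻⁴/8.2 × 10⁻⁴)·(-2.7) = 38.8939 psu.
Increase required: 38.8939 − 36.92 = 1.9739 psu.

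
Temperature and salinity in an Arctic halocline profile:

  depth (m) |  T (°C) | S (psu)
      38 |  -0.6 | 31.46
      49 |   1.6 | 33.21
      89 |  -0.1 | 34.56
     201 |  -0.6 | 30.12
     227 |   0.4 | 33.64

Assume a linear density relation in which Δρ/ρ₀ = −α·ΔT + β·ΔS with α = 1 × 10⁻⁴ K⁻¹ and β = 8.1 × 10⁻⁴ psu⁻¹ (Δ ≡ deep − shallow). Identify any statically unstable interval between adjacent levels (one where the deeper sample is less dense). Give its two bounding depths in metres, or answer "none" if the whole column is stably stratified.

89–201 m

Evaluate Δρ/ρ₀ = −αΔT + βΔS across each adjacent pair:
  38–49 m: −αΔT+βΔS = −(1 × 10⁻⁴)(+2.2)+(8.1 × 10⁻⁴)(+1.75) = 1.2 × 10⁻³ → stable
  49–89 m: −αΔT+βΔS = −(1 × 10⁻⁴)(-1.7)+(8.1 × 10⁻⁴)(+1.35) = 1.3 × 10⁻³ → stable
  89–201 m: −αΔT+βΔS = −(1 × 10⁻⁴)(-0.5)+(8.1 × 10⁻⁴)(-4.44) = -3.5 × 10⁻³ → UNSTABLE
  201–227 m: −αΔT+βΔS = −(1 × 10⁻⁴)(+1.0)+(8.1 × 10⁻⁴)(+3.52) = 2.8 × 10⁻³ → stable
The 89–201 m interval has Δρ < 0: lighter water underlies denser water.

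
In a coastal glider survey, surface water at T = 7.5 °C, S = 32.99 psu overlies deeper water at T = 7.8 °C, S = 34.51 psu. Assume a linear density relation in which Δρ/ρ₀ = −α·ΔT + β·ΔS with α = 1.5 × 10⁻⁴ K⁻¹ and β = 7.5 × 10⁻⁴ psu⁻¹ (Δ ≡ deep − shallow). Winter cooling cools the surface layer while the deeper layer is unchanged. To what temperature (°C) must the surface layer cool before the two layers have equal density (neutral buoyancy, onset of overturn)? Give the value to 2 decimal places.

0.20 °C

Neutral buoyancy requires Δρ = 0, i.e. −α(T_deep − T_surf′) + β(S_deep − S_surf) = 0.
T_surf′ = T_deep − (β/α)·ΔS = 7.8 − (7.5 × 10⁻⁴/1.5 × 10⁻⁴)·(+1.52) = 0.2000 °C.
Cooling required: 7.5 − (0.2000) = 7.3000 °C.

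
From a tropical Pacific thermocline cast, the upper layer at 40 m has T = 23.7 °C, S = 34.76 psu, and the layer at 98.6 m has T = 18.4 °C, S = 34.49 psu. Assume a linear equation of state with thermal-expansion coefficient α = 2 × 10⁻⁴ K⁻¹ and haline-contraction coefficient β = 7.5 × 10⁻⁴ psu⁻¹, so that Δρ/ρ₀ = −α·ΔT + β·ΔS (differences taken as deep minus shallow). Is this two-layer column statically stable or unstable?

stable

ΔT = 18.4 − 23.7 = -5.3 K and ΔS = 34.49 − 34.76 = -0.27 psu (deep − shallow).
−αΔT = 1.06 × 10⁻³; βΔS = -2.025 × 10⁻⁴; sum Δρ/ρ₀ = 8.575 × 10⁻⁴.
Δρ/ρ₀ > 0, so Δρ > 0: deeper water is denser → statically stable.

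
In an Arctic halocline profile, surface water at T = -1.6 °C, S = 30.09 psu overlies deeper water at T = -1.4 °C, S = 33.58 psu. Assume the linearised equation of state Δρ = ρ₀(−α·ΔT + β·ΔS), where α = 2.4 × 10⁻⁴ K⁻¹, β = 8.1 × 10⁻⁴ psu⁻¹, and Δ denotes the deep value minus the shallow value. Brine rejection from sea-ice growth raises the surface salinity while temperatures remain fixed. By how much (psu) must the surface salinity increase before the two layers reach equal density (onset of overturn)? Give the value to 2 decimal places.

3.43 psu

Neutral buoyancy requires −α(T_deep − T_surf) + β(S_deep − S_surf′) = 0.
S_surf′ = S_deep − (α/β)·ΔT = 33.58 − (2.4 × 10⁻⁴/8.1 × 10⁻⁴)·(+0.2) = 33.5207 psu.
Increase required: 33.5207 − 30.09 = 3.4307 psu.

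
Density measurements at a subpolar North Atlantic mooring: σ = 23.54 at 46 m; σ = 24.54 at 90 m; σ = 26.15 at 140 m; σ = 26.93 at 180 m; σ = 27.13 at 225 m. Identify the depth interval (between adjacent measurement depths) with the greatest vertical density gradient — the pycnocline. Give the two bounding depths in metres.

Compute the density gradient over each adjacent pair:
  46–90 m: Δρ/Δz = 1.00/44 = 0.023 kg m⁻⁴
  90–140 m: Δρ/Δz = 1.61/50 = 0.032 kg m⁻⁴
  140–180 m: Δρ/Δz = 0.78/40 = 0.019 kg m⁻⁴
  180–225 m: Δρ/Δz = 0.20/45 = 4.4 × 10⁻³ kg m⁻⁴
The largest gradient is in the 90–140 m interval — the pycnocline.

90–140 m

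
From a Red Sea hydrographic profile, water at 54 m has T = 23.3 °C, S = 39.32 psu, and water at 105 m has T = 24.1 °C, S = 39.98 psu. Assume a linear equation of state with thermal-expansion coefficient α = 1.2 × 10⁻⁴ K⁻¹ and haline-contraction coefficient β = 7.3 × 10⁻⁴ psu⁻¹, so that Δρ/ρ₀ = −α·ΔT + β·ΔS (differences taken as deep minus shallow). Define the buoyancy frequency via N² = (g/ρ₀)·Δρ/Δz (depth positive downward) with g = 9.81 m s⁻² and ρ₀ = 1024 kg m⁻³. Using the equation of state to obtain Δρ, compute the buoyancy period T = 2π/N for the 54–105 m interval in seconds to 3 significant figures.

ΔT = +0.8 K, ΔS = +0.66 psu (deep − shallow).
Δρ/ρ₀ = −αΔT + βΔS = -9.60 × 10⁻⁵ + 4.818 × 10⁻⁴ = 3.858 × 10⁻⁴, so Δρ ≈ 0.3951 kg m⁻³.
N² = (g/ρ₀)·Δρ/Δz = g·(Δρ/ρ₀)/Δz = 9.81 × 3.858 × 10⁻⁴ / 51 = 7.4210 × 10⁻⁵ s⁻².
N = √(7.4210 × 10⁻⁵) = 8.6145 × 10⁻³ rad s⁻¹ → T = 2π/N = 729.37 s ≈ 729 s.

729 s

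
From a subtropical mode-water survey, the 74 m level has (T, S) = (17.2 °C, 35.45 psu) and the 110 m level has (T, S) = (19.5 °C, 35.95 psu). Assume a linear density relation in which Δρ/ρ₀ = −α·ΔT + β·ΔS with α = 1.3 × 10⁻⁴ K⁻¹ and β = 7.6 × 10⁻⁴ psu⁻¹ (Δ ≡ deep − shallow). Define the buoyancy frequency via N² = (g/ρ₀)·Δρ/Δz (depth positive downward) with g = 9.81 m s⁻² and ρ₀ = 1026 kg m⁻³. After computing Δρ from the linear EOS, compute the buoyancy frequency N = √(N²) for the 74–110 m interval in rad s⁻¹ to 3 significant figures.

ΔT = +2.3 K, ΔS = +0.50 psu (deep − shallow).
Δρ/ρ₀ = −αΔT + βΔS = -2.99 × 10⁻⁴ + 3.80 × 10⁻⁴ = 8.10 × 10⁻⁵, so Δρ ≈ 0.08311 kg m⁻³.
N² = (g/ρ₀)·Δρ/Δz = g·(Δρ/ρ₀)/Δz = 9.81 × 8.10 × 10⁻⁵ / 36 = 2.2073 × 10⁻⁵ s⁻².
N = √(2.2073 × 10⁻⁵) = 4.6982 × 10⁻³ rad s⁻¹ ≈ 4.70 × 10⁻³ rad s⁻¹.

4.70 × 10⁻³ rad s⁻¹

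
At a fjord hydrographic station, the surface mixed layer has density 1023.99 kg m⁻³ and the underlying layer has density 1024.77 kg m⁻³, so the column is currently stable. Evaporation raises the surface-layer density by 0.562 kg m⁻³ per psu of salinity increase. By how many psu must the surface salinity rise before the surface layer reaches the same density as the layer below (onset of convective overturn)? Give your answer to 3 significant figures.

Density deficit of the surface layer: 1024.77 − 1023.99 = 0.78 kg m⁻³.
Required change = 0.78 / 0.562 = 1.39 psu.

1.39 psu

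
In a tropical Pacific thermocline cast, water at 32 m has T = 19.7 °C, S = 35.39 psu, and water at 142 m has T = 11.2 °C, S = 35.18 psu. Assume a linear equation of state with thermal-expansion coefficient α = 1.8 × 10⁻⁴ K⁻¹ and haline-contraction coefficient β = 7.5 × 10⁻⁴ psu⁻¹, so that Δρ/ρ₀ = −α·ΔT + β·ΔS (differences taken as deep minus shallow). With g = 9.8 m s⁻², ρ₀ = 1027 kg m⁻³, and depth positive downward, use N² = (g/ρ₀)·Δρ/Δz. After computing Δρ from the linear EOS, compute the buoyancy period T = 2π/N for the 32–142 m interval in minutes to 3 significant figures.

ΔT = -8.5 K, ΔS = -0.21 psu (deep − shallow).
Δρ/ρ₀ = −αΔT + βΔS = 1.53 × 10⁻³ − 1.575 × 10⁻⁴ = 1.3725 × 10⁻³, so Δρ ≈ 1.410 kg m⁻³.
N² = (g/ρ₀)·Δρ/Δz = g·(Δρ/ρ₀)/Δz = 9.8 × 1.3725 × 10⁻³ / 110 = 1.2228 × 10⁻⁴ s⁻².
N = √(1.2228 × 10⁻⁴) = 0.011058 rad s⁻¹ → T = 2π/N = 568.20 s = 9.4700 min ≈ 9.47 min.

9.47 min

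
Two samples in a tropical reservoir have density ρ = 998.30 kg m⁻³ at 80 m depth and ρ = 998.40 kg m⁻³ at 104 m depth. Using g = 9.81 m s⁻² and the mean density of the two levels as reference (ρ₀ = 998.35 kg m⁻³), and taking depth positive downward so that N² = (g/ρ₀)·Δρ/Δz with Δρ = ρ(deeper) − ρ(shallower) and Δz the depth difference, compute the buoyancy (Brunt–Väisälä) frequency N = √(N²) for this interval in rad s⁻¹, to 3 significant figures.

Δρ = 998.40 − 998.30 = 0.10 kg m⁻³ over Δz = 104 − 80 = 24 m.
N² = (9.81/998.35) × (0.10/24) = 4.0943 × 10⁻⁵ s⁻².
N = √(4.0943 × 10⁻⁵) = 6.3987 × 10⁻³ rad s⁻¹ ≈ 6.40 × 10⁻³ rad s⁻¹.

6.40 × 10⁻³ rad s⁻¹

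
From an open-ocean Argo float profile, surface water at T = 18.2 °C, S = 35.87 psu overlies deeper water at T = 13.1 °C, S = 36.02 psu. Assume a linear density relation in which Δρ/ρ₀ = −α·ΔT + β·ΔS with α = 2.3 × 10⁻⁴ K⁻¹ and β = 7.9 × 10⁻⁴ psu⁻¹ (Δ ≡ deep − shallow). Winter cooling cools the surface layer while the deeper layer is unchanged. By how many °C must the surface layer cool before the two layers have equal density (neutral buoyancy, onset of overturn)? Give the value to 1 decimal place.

Neutral buoyancy requires Δρ = 0, i.e. −α(T_deep − T_surf′) + β(S_deep − S_surf) = 0.
T_surf′ = T_deep − (β/α)·ΔS = 13.1 − (7.9 × 10⁻⁴/2.3 × 10⁻⁴)·(+0.15) = 12.585 °C.
Cooling required: 18.2 − (12.585) = 5.615 °C.

5.6 °C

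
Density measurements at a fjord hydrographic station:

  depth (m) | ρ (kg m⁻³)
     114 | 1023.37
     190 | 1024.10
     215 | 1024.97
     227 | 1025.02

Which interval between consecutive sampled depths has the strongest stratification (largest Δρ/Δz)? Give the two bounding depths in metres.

Compute the density gradient over each adjacent pair:
  114–190 m: Δρ/Δz = 0.73/76 = 9.6 × 10⁻³ kg m⁻⁴
  190–215 m: Δρ/Δz = 0.87/25 = 0.035 kg m⁻⁴
  215–227 m: Δρ/Δz = 0.05/12 = 4.2 × 10⁻³ kg m⁻⁴
The largest gradient is in the 190–215 m interval — the pycnocline.

190–215 m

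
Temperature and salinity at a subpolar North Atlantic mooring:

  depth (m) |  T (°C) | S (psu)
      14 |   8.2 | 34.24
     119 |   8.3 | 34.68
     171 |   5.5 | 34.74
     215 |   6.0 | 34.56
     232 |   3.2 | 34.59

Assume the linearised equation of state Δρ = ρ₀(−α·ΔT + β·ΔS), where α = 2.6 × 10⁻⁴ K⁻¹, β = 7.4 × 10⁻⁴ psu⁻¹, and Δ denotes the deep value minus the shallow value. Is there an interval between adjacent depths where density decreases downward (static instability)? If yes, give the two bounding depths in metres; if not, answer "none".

171–215 m

Evaluate Δρ/ρ₀ = −αΔT + βΔS across each adjacent pair:
  14–119 m: −αΔT+βΔS = −(2.6 × 10⁻⁴)(+0.1)+(7.4 × 10⁻⁴)(+0.44) = 3.0 × 10⁻⁴ → stable
  119–171 m: −αΔT+βΔS = −(2.6 × 10⁻⁴)(-2.8)+(7.4 × 10⁻⁴)(+0.06) = 7.7 × 10⁻⁴ → stable
  171–215 m: −αΔT+βΔS = −(2.6 × 10⁻⁴)(+0.5)+(7.4 × 10⁻⁴)(-0.18) = -2.6 × 10⁻⁴ → UNSTABLE
  215–232 m: −αΔT+βΔS = −(2.6 × 10⁻⁴)(-2.8)+(7.4 × 10⁻⁴)(+0.03) = 7.5 × 10⁻⁴ → stable
The 171–215 m interval has Δρ < 0: lighter water underlies denser water.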